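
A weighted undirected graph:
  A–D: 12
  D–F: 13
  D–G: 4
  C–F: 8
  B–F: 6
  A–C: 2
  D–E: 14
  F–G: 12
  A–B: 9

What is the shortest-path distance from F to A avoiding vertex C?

15

Candidate routes:
F -> D -> A: 13 + 12 = 25
F -> G -> D -> A: 12 + 4 + 12 = 28
F -> B -> A: 6 + 9 = 15
Shortest: 15.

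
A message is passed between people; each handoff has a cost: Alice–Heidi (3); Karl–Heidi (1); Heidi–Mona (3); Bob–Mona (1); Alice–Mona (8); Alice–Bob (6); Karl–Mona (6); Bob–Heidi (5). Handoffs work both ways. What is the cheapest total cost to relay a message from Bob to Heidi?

Checking several routes:
Bob-Mona-Heidi: 1 + 3 = 4
Bob-Mona-Karl-Heidi: 1 + 6 + 1 = 8
Bob-Heidi: 5
Shortest: 4.

4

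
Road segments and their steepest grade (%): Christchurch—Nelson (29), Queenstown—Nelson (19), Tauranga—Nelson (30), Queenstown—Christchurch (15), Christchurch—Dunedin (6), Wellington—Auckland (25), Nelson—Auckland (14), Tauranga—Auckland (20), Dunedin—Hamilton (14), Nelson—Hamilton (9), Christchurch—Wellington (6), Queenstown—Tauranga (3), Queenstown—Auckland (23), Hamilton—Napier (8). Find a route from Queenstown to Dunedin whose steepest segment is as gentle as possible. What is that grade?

15

Comparing a few candidate routes:
Queenstown → Tauranga → Auckland → Wellington → Christchurch → Dunedin: max(3, 20, 25, 6, 6) = 25
Queenstown → Auckland → Nelson → Hamilton → Dunedin: max(23, 14, 9, 14) = 23
Queenstown → Christchurch → Dunedin: max(15, 6) = 15
Queenstown → Tauranga → Auckland → Nelson → Hamilton → Dunedin: max(3, 20, 14, 9, 14) = 20
Queenstown → Nelson → Hamilton → Dunedin: max(19, 9, 14) = 19
The minimum achievable maximum is 15%.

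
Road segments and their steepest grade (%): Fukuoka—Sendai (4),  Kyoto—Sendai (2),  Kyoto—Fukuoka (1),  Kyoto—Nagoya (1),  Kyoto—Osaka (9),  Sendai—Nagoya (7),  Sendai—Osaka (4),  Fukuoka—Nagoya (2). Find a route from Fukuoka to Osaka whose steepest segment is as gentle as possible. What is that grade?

Comparing a few candidate routes:
Fukuoka - Kyoto - Nagoya - Sendai - Osaka: max(1, 1, 7, 4) = 7
Fukuoka - Sendai - Osaka: max(4, 4) = 4
Fukuoka - Nagoya - Sendai - Osaka: max(2, 7, 4) = 7
Fukuoka - Nagoya - Kyoto - Sendai - Osaka: max(2, 1, 2, 4) = 4
Fukuoka - Kyoto - Sendai - Osaka: max(1, 2, 4) = 4
The minimum achievable maximum is 4%.

4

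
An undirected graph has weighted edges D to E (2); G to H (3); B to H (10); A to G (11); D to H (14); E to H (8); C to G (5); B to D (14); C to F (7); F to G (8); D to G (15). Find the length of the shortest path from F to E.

19

Some routes from F to E:
F → G → D → E: 8 + 15 + 2 = 25
F → C → G → H → D → E: 7 + 5 + 3 + 14 + 2 = 31
F → G → H → D → E: 8 + 3 + 14 + 2 = 27
F → C → G → H → E: 7 + 5 + 3 + 8 = 23
F → C → G → D → E: 7 + 5 + 15 + 2 = 29
F → G → H → E: 8 + 3 + 8 = 19
Shortest: 19.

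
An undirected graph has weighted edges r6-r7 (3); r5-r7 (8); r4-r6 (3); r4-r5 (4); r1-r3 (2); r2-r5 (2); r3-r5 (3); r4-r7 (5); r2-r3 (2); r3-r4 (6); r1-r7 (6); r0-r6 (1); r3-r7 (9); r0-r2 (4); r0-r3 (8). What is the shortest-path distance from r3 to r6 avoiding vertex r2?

9

Checking several routes:
r3→r7→r6: 9 + 3 = 12
r3→r1→r7→r6: 2 + 6 + 3 = 11
r3→r5→r4→r6: 3 + 4 + 3 = 10
r3→r4→r6: 6 + 3 = 9
r3→r4→r7→r6: 6 + 5 + 3 = 14
r3→r0→r6: 8 + 1 = 9
Best route has total 9.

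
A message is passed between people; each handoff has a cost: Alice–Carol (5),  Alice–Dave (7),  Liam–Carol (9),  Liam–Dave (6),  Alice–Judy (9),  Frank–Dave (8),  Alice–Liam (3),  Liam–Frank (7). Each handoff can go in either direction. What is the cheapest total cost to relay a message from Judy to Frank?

19

Some routes from Judy to Frank:
Judy -> Alice -> Liam -> Dave -> Frank: 9 + 3 + 6 + 8 = 26
Judy -> Alice -> Dave -> Frank: 9 + 7 + 8 = 24
Judy -> Alice -> Dave -> Liam -> Frank: 9 + 7 + 6 + 7 = 29
Judy -> Alice -> Liam -> Frank: 9 + 3 + 7 = 19
The minimum is 19.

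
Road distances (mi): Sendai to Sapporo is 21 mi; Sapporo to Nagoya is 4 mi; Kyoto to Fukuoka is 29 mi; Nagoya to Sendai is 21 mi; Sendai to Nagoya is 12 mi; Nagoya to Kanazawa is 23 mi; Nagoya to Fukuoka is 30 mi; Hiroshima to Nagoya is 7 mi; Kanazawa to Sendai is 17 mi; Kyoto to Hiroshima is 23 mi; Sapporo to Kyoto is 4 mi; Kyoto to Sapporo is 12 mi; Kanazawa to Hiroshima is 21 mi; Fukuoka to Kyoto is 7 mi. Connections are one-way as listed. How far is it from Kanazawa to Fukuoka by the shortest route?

58

Comparing a few candidate routes:
Kanazawa-Hiroshima-Nagoya-Fukuoka: 21 + 7 + 30 = 58
Kanazawa-Sendai-Sapporo-Kyoto-Fukuoka: 17 + 21 + 4 + 29 = 71
Kanazawa-Sendai-Nagoya-Fukuoka: 17 + 12 + 30 = 59
Kanazawa-Sendai-Sapporo-Nagoya-Fukuoka: 17 + 21 + 4 + 30 = 72
The minimum is 58 mi.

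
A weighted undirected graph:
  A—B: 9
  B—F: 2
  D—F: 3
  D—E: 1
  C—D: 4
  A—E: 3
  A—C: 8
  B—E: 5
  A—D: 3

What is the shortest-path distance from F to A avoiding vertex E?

6

Paths from F to A avoiding E:
F - D - A: 3 + 3 = 6
F - B - A: 2 + 9 = 11
F - D - C - A: 3 + 4 + 8 = 15
Shortest: 6.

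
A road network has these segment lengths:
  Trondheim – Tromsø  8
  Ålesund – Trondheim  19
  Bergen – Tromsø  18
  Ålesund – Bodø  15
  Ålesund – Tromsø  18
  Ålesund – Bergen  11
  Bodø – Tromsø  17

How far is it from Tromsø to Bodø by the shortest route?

Routes from Tromsø to Bodø:
Tromsø -> Ålesund -> Bodø: 18 + 15 = 33
Tromsø -> Bodø: 17
Tromsø -> Bergen -> Ålesund -> Bodø: 18 + 11 + 15 = 44
Tromsø -> Trondheim -> Ålesund -> Bodø: 8 + 19 + 15 = 42
Shortest: 17.

17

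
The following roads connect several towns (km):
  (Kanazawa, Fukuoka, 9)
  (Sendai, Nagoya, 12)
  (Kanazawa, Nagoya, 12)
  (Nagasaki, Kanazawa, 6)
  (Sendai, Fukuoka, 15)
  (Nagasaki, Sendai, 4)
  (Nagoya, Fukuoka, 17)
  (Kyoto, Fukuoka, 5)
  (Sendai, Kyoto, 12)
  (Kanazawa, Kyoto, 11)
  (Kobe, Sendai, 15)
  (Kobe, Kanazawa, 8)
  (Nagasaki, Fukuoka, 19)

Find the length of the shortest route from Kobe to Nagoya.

20

Checking several routes:
Kobe -> Kanazawa -> Nagoya: 8 + 12 = 20
Kobe -> Kanazawa -> Nagasaki -> Sendai -> Nagoya: 8 + 6 + 4 + 12 = 30
Kobe -> Sendai -> Nagoya: 15 + 12 = 27
Kobe -> Kanazawa -> Fukuoka -> Nagoya: 8 + 9 + 17 = 34
The minimum is 20 km.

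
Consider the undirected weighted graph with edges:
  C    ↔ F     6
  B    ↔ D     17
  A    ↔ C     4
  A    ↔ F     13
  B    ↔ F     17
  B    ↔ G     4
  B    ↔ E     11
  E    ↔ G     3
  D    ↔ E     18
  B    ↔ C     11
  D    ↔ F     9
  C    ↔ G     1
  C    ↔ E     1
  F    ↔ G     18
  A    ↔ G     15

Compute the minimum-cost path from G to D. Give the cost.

16

Some routes from G to D:
G→C→F→D: 1 + 6 + 9 = 16
G→C→E→D: 1 + 1 + 18 = 20
G→E→C→F→D: 3 + 1 + 6 + 9 = 19
Shortest: 16.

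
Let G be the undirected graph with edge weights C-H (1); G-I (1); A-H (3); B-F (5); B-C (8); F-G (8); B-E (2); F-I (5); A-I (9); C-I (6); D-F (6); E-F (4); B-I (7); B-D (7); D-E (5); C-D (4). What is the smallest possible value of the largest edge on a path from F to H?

5

Comparing a few candidate routes:
F→D→B→I→C→H: max(6, 7, 7, 6, 1) = 7
F→D→C→H: max(6, 4, 1) = 6
F→B→E→D→C→H: max(5, 2, 5, 4, 1) = 5
F→I→C→H: max(5, 6, 1) = 6
F→D→E→B→I→C→H: max(6, 5, 2, 7, 6, 1) = 7
F→E→D→C→H: max(4, 5, 4, 1) = 5
Smallest bottleneck: 5.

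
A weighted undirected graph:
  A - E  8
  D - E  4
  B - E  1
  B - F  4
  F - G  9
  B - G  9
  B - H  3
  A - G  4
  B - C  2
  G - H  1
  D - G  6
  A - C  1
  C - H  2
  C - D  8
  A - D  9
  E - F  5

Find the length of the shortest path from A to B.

3

Some routes from A to B:
A - G - H - B: 4 + 1 + 3 = 8
A - C - H - B: 1 + 2 + 3 = 6
A - C - B: 1 + 2 = 3
The minimum is 3.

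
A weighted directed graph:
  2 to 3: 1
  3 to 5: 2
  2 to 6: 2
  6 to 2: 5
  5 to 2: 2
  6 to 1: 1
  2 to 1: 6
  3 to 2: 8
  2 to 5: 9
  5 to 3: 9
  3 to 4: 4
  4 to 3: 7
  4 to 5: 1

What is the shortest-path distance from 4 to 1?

6

Some routes from 4 to 1:
4 → 5 → 3 → 2 → 6 → 1: 1 + 9 + 8 + 2 + 1 = 21
4 → 3 → 5 → 2 → 1: 7 + 2 + 2 + 6 = 17
4 → 3 → 2 → 6 → 1: 7 + 8 + 2 + 1 = 18
4 → 3 → 5 → 2 → 6 → 1: 7 + 2 + 2 + 2 + 1 = 14
4 → 5 → 2 → 6 → 1: 1 + 2 + 2 + 1 = 6
4 → 5 → 2 → 1: 1 + 2 + 6 = 9
Shortest: 6.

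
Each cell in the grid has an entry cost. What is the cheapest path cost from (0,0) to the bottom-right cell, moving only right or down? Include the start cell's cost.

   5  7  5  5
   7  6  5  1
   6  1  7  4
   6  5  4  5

32

Path [0,0] [0,1] [0,2] [0,3] [1,3] [2,3] [3,3]: 5 + 7 + 5 + 5 + 1 + 4 + 5 = 32.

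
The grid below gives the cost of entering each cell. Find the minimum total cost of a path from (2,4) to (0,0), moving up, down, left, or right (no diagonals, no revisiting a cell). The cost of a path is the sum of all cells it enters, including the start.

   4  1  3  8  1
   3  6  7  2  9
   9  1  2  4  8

26

One optimal route is (2,4) → (2,3) → (2,2) → (2,1) → (1,1) → (0,1) → (0,0).
Its cost is 8 + 4 + 2 + 1 + 6 + 1 + 4 = 26.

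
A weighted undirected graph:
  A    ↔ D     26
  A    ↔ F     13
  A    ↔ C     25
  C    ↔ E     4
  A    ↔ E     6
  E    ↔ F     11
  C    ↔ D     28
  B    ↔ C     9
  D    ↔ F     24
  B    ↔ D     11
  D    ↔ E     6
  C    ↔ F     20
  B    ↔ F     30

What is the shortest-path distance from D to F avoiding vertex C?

17

Checking several routes:
D - E - A - F: 6 + 6 + 13 = 25
D - E - F: 6 + 11 = 17
D - F: 24
D - A - F: 26 + 13 = 39
D - B - F: 11 + 30 = 41
Shortest: 17.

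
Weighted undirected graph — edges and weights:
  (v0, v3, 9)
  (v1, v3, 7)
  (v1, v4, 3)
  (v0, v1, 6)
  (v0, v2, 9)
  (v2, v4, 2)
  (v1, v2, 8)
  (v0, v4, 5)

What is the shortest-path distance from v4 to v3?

Comparing a few candidate routes:
v4 → v1 → v0 → v3: 3 + 6 + 9 = 18
v4 → v1 → v3: 3 + 7 = 10
v4 → v0 → v3: 5 + 9 = 14
v4 → v0 → v1 → v3: 5 + 6 + 7 = 18
v4 → v2 → v1 → v3: 2 + 8 + 7 = 17
The minimum is 10.

10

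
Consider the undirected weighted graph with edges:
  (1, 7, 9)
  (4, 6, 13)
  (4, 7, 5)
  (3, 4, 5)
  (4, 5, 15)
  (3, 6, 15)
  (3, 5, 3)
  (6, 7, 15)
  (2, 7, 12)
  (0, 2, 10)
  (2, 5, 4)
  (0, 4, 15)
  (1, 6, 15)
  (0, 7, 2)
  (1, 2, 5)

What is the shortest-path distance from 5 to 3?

3

Some routes from 5 to 3:
5 - 4 - 3: 15 + 5 = 20
5 - 3: 3
5 - 2 - 0 - 7 - 4 - 3: 4 + 10 + 2 + 5 + 5 = 26
The minimum is 3.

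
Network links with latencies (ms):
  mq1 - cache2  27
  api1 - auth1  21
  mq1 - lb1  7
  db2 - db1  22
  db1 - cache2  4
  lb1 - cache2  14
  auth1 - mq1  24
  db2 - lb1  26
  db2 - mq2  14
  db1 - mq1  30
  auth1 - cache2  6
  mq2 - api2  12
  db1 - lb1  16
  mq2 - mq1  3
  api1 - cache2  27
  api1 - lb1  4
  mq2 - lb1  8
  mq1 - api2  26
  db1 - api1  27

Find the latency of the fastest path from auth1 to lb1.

Comparing a few candidate routes:
auth1 -> api1 -> lb1: 21 + 4 = 25
auth1 -> mq1 -> mq2 -> lb1: 24 + 3 + 8 = 35
auth1 -> mq1 -> lb1: 24 + 7 = 31
auth1 -> cache2 -> lb1: 6 + 14 = 20
auth1 -> cache2 -> db1 -> lb1: 6 + 4 + 16 = 26
Best route has total 20 ms.

20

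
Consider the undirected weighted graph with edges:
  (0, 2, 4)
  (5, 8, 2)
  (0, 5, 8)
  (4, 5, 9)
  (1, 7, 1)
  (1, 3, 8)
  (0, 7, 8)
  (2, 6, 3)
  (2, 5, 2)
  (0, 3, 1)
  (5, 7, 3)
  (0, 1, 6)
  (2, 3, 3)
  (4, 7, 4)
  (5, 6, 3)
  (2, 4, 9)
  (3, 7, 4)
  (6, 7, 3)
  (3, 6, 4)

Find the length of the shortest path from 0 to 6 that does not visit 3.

Checking several routes:
0 -> 2 -> 5 -> 6: 4 + 2 + 3 = 9
0 -> 1 -> 7 -> 6: 6 + 1 + 3 = 10
0 -> 2 -> 6: 4 + 3 = 7
Shortest: 7.

7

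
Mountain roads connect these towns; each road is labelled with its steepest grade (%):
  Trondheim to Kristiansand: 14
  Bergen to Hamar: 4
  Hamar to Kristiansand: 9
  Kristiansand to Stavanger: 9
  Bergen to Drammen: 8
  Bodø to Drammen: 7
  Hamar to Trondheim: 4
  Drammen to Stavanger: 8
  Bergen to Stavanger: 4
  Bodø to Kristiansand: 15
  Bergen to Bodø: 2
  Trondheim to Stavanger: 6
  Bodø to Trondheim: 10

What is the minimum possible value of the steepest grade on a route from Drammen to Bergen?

7

A few of the Drammen→Bergen routes:
Drammen - Stavanger - Trondheim - Hamar - Bergen: max(8, 6, 4, 4) = 8
Drammen - Bodø - Bergen: max(7, 2) = 7
Drammen - Stavanger - Bergen: max(8, 4) = 8
Drammen - Stavanger - Kristiansand - Hamar - Bergen: max(8, 9, 9, 4) = 9
Drammen - Bergen: max(8) = 8
Smallest bottleneck: 7%.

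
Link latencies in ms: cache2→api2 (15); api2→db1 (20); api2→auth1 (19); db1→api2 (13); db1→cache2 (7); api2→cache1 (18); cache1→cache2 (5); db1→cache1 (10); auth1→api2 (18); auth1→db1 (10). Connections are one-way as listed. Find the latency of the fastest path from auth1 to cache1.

20

Candidate routes:
auth1 - db1 - api2 - cache1: 10 + 13 + 18 = 41
auth1 - db1 - cache2 - api2 - cache1: 10 + 7 + 15 + 18 = 50
auth1 - api2 - cache1: 18 + 18 = 36
auth1 - api2 - db1 - cache1: 18 + 20 + 10 = 48
auth1 - db1 - cache1: 10 + 10 = 20
The minimum is 20 ms.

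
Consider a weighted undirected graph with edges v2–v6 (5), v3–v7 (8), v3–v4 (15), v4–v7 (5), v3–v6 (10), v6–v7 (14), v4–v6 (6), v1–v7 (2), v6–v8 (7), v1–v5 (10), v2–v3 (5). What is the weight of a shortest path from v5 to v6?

A few of the v5→v6 routes:
v5 -> v1 -> v7 -> v3 -> v2 -> v6: 10 + 2 + 8 + 5 + 5 = 30
v5 -> v1 -> v7 -> v3 -> v6: 10 + 2 + 8 + 10 = 30
v5 -> v1 -> v7 -> v3 -> v4 -> v6: 10 + 2 + 8 + 15 + 6 = 41
v5 -> v1 -> v7 -> v4 -> v6: 10 + 2 + 5 + 6 = 23
v5 -> v1 -> v7 -> v6: 10 + 2 + 14 = 26
v5 -> v1 -> v7 -> v4 -> v3 -> v6: 10 + 2 + 5 + 15 + 10 = 42
Best route has total 23.

23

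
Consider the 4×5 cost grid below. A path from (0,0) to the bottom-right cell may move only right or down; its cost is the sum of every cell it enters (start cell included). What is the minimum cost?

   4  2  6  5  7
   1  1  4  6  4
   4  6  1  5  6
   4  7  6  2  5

Cheapest: [0,0]→[1,0]→[1,1]→[1,2]→[2,2]→[2,3]→[3,3]→[3,4]
  4 + 1 + 1 + 4 + 1 + 5 + 2 + 5 = 23

23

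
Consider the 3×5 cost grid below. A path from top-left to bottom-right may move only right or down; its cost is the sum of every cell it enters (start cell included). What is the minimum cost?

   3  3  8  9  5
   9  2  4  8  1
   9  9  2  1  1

16

One optimal route is (0,0) -> (0,1) -> (1,1) -> (1,2) -> (2,2) -> (2,3) -> (2,4).
Its cost is 3 + 3 + 2 + 4 + 2 + 1 + 1 = 16.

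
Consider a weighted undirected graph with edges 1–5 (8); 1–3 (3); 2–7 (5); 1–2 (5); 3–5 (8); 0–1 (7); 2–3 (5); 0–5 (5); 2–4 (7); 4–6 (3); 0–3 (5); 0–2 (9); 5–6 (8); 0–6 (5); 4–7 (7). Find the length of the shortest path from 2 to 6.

Checking several routes:
2→7→4→6: 5 + 7 + 3 = 15
2→0→6: 9 + 5 = 14
2→4→6: 7 + 3 = 10
2→3→0→6: 5 + 5 + 5 = 15
Best route has total 10.

10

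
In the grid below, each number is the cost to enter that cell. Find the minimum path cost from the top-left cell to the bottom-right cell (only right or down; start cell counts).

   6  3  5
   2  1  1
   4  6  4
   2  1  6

Cheapest: (0,0)→(1,0)→(1,1)→(1,2)→(2,2)→(3,2)
  6 + 2 + 1 + 1 + 4 + 6 = 20

20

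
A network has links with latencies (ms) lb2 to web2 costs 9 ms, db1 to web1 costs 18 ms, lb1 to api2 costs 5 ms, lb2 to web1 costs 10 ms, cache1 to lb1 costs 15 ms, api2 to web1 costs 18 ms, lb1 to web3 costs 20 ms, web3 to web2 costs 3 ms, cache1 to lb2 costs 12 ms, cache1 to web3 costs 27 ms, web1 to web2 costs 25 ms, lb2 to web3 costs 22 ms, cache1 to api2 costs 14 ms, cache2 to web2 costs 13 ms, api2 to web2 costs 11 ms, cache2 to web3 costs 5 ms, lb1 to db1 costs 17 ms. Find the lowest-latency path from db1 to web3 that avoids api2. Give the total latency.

37

Comparing a few candidate routes:
db1 - lb1 - web3: 17 + 20 = 37
db1 - web1 - lb2 - web2 - web3: 18 + 10 + 9 + 3 = 40
db1 - web1 - web2 - web3: 18 + 25 + 3 = 46
Best route has total 37 ms.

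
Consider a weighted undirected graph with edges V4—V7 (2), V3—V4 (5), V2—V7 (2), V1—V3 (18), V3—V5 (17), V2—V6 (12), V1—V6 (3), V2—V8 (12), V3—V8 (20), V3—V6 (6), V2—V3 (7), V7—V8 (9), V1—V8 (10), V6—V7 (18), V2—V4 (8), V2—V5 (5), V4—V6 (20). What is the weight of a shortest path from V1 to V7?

A few of the V1→V7 routes:
V1 - V6 - V7: 3 + 18 = 21
V1 - V6 - V3 - V4 - V7: 3 + 6 + 5 + 2 = 16
V1 - V6 - V3 - V2 - V7: 3 + 6 + 7 + 2 = 18
V1 - V6 - V2 - V7: 3 + 12 + 2 = 17
V1 - V8 - V7: 10 + 9 = 19
Best route has total 16.

16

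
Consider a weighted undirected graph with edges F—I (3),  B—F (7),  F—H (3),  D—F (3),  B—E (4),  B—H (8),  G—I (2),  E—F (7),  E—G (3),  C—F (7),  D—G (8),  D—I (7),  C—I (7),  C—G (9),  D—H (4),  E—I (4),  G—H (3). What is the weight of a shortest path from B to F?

Some routes from B to F:
B -> E -> G -> I -> F: 4 + 3 + 2 + 3 = 12
B -> E -> I -> F: 4 + 4 + 3 = 11
B -> H -> F: 8 + 3 = 11
B -> E -> F: 4 + 7 = 11
B -> F: 7
The minimum is 7.

7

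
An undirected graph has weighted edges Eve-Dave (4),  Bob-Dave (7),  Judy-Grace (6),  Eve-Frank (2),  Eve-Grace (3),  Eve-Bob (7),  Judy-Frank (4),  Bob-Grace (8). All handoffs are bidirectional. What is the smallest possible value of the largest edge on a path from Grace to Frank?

Routes from Grace to Frank:
Grace -> Eve -> Frank: max(3, 2) = 3
Grace -> Bob -> Eve -> Frank: max(8, 7, 2) = 8
Grace -> Bob -> Dave -> Eve -> Frank: max(8, 7, 4, 2) = 8
Grace -> Judy -> Frank: max(6, 4) = 6
Best route has worst link 3.

3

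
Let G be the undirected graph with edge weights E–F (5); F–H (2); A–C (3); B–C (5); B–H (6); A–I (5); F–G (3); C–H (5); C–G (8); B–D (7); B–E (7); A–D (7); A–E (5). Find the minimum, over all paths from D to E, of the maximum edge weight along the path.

Some routes from D to E:
D - A - C - B - E: max(7, 3, 5, 7) = 7
D - A - C - B - H - F - E: max(7, 3, 5, 6, 2, 5) = 7
D - A - C - H - B - E: max(7, 3, 5, 6, 7) = 7
D - A - C - H - F - E: max(7, 3, 5, 2, 5) = 7
D - A - E: max(7, 5) = 7
Smallest bottleneck: 7.

7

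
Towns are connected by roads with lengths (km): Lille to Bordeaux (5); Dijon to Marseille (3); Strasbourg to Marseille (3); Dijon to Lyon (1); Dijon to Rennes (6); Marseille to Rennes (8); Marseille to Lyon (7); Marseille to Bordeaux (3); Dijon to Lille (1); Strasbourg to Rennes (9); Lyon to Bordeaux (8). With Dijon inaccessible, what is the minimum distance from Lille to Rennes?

Paths from Lille to Rennes avoiding Dijon:
Lille - Bordeaux - Lyon - Marseille - Rennes: 5 + 8 + 7 + 8 = 28
Lille - Bordeaux - Marseille - Strasbourg - Rennes: 5 + 3 + 3 + 9 = 20
Lille - Bordeaux - Marseille - Rennes: 5 + 3 + 8 = 16
Lille - Bordeaux - Lyon - Marseille - Strasbourg - Rennes: 5 + 8 + 7 + 3 + 9 = 32
The minimum is 16 km.

16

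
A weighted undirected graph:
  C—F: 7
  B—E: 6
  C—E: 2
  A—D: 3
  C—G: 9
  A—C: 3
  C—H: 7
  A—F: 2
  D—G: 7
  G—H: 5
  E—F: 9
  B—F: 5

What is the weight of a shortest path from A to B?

Checking several routes:
A-F-B: 2 + 5 = 7
A-F-C-E-B: 2 + 7 + 2 + 6 = 17
A-F-E-B: 2 + 9 + 6 = 17
A-C-E-B: 3 + 2 + 6 = 11
A-C-F-B: 3 + 7 + 5 = 15
The minimum is 7.

7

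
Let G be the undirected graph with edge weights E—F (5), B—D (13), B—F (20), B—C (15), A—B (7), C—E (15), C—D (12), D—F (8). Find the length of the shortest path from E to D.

13

Routes from E to D:
E -> C -> B -> F -> D: 15 + 15 + 20 + 8 = 58
E -> F -> B -> D: 5 + 20 + 13 = 38
E -> F -> D: 5 + 8 = 13
E -> C -> D: 15 + 12 = 27
E -> C -> B -> D: 15 + 15 + 13 = 43
E -> F -> B -> C -> D: 5 + 20 + 15 + 12 = 52
The minimum is 13.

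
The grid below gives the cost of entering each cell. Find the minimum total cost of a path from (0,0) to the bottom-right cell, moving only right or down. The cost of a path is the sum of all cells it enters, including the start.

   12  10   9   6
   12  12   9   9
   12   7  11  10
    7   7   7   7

62

Cheapest: r0c0→r0c1→r1c1→r2c1→r3c1→r3c2→r3c3
  12 + 10 + 12 + 7 + 7 + 7 + 7 = 62
For comparison, the top-then-right route costs 63.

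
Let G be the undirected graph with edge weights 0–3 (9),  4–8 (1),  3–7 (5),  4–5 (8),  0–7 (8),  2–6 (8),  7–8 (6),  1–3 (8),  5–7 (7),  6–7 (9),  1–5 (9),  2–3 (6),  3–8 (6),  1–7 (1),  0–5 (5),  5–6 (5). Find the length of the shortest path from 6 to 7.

9

Some routes from 6 to 7:
6 → 5 → 7: 5 + 7 = 12
6 → 7: 9
6 → 5 → 0 → 7: 5 + 5 + 8 = 18
6 → 5 → 1 → 7: 5 + 9 + 1 = 15
Best route has total 9.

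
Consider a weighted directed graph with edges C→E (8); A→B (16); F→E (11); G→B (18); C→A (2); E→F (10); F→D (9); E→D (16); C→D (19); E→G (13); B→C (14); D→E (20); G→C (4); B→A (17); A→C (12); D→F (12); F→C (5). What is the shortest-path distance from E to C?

A few of the E→C routes:
E - G - C: 13 + 4 = 17
E - F - C: 10 + 5 = 15
E - D - F - C: 16 + 12 + 5 = 33
The minimum is 15.

15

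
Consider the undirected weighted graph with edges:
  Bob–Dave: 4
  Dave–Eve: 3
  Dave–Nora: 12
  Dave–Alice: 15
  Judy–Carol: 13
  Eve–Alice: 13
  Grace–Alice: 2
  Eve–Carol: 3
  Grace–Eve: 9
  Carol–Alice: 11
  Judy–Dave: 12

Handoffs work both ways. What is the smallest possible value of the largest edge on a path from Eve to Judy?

12

A few of the Eve→Judy routes:
Eve -> Carol -> Judy: max(3, 13) = 13
Eve -> Carol -> Alice -> Dave -> Judy: max(3, 11, 15, 12) = 15
Eve -> Dave -> Judy: max(3, 12) = 12
Eve -> Alice -> Carol -> Judy: max(13, 11, 13) = 13
Eve -> Grace -> Alice -> Carol -> Judy: max(9, 2, 11, 13) = 13
Eve -> Alice -> Dave -> Judy: max(13, 15, 12) = 15
The minimum achievable maximum is 12.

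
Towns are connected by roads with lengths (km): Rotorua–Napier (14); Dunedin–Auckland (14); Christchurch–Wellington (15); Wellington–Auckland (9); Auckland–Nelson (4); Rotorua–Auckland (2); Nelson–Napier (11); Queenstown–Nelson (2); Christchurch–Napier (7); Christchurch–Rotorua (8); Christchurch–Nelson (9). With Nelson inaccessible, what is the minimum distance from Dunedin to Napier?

30

Candidate routes:
Dunedin -> Auckland -> Rotorua -> Napier: 14 + 2 + 14 = 30
Dunedin -> Auckland -> Wellington -> Christchurch -> Rotorua -> Napier: 14 + 9 + 15 + 8 + 14 = 60
Dunedin -> Auckland -> Rotorua -> Christchurch -> Napier: 14 + 2 + 8 + 7 = 31
Dunedin -> Auckland -> Wellington -> Christchurch -> Napier: 14 + 9 + 15 + 7 = 45
Shortest: 30 km.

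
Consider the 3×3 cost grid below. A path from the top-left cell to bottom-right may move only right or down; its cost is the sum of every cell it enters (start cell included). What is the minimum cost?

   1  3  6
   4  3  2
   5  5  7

Path r0c0 r0c1 r1c1 r1c2 r2c2: 1 + 3 + 3 + 2 + 7 = 16.
(Top row then right column would cost 19.)

16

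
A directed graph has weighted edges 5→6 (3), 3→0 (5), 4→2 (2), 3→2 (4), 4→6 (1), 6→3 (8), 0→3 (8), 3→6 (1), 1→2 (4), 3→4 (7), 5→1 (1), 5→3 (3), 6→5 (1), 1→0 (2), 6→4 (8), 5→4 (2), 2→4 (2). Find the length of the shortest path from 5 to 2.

Some routes from 5 to 2:
5→3→4→2: 3 + 7 + 2 = 12
5→4→2: 2 + 2 = 4
5→3→2: 3 + 4 = 7
5→6→4→2: 3 + 8 + 2 = 13
5→1→2: 1 + 4 = 5
Shortest: 4.

4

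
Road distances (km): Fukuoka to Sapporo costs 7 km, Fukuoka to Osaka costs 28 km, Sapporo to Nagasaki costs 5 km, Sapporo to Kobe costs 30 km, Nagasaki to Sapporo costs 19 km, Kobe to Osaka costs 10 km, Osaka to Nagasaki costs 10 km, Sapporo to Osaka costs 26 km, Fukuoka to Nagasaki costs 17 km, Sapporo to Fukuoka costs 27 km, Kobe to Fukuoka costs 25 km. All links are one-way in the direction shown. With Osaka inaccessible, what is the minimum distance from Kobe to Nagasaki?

37

Candidate routes:
Kobe-Fukuoka-Sapporo-Nagasaki: 25 + 7 + 5 = 37
Kobe-Fukuoka-Nagasaki: 25 + 17 = 42
Shortest: 37 km.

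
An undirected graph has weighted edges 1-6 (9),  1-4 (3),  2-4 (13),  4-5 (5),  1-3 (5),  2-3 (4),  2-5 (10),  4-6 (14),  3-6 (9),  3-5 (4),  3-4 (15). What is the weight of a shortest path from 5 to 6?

13

Some routes from 5 to 6:
5→3→6: 4 + 9 = 13
5→4→6: 5 + 14 = 19
5→3→1→6: 4 + 5 + 9 = 18
5→4→1→6: 5 + 3 + 9 = 17
Best route has total 13.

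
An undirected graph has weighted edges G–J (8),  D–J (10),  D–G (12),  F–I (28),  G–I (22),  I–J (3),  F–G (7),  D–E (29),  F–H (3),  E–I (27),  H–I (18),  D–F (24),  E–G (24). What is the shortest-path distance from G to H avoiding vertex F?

29

Comparing a few candidate routes:
G -> J -> I -> H: 8 + 3 + 18 = 29
G -> I -> H: 22 + 18 = 40
G -> D -> J -> I -> H: 12 + 10 + 3 + 18 = 43
Shortest: 29.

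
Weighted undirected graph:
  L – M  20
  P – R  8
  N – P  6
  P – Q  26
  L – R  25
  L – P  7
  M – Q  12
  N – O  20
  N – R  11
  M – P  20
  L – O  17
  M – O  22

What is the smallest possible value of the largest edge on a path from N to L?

Some routes from N to L:
N→R→P→M→L: max(11, 8, 20, 20) = 20
N→O→L: max(20, 17) = 20
N→P→L: max(6, 7) = 7
N→R→P→L: max(11, 8, 7) = 11
N→P→M→L: max(6, 20, 20) = 20
N→R→P→M→O→L: max(11, 8, 20, 22, 17) = 22
Smallest bottleneck: 7.

7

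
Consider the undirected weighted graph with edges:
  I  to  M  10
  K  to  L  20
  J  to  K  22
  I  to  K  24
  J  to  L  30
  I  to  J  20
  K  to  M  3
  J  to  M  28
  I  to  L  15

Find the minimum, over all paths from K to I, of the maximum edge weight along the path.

Checking several routes:
K → J → M → I: max(22, 28, 10) = 28
K → M → I: max(3, 10) = 10
K → L → I: max(20, 15) = 20
K → I: max(24) = 24
K → J → I: max(22, 20) = 22
The minimum achievable maximum is 10.

10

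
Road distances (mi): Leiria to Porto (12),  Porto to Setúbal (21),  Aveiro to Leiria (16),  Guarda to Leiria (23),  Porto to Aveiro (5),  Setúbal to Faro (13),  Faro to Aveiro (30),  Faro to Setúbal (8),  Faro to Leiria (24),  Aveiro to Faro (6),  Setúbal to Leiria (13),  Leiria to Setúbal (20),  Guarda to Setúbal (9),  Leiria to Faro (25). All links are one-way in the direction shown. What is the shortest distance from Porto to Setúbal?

19

Candidate routes:
Porto-Aveiro-Faro-Setúbal: 5 + 6 + 8 = 19
Porto-Aveiro-Faro-Leiria-Setúbal: 5 + 6 + 24 + 20 = 55
Porto-Aveiro-Leiria-Faro-Setúbal: 5 + 16 + 25 + 8 = 54
Porto-Aveiro-Leiria-Setúbal: 5 + 16 + 20 = 41
Porto-Setúbal: 21
Best route has total 19 mi.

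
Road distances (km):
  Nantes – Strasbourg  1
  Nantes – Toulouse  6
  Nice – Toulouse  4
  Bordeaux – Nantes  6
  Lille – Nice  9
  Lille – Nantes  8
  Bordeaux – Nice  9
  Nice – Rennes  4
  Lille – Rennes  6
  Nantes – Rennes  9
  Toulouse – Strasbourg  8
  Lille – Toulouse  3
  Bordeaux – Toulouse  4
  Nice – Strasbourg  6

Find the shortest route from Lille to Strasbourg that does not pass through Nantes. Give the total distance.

11

Checking several routes:
Lille -> Rennes -> Nice -> Strasbourg: 6 + 4 + 6 = 16
Lille -> Nice -> Strasbourg: 9 + 6 = 15
Lille -> Toulouse -> Strasbourg: 3 + 8 = 11
Lille -> Toulouse -> Bordeaux -> Nice -> Strasbourg: 3 + 4 + 9 + 6 = 22
Lille -> Toulouse -> Nice -> Strasbourg: 3 + 4 + 6 = 13
Lille -> Nice -> Toulouse -> Strasbourg: 9 + 4 + 8 = 21
Best route has total 11 km.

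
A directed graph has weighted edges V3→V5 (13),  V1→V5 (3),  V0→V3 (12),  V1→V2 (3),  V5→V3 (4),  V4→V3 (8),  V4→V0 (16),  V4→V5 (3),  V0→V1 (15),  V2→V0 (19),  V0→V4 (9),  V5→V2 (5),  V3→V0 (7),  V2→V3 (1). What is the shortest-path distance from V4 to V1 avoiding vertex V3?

Routes from V4 to V1 avoiding V3:
V4 → V5 → V2 → V0 → V1: 3 + 5 + 19 + 15 = 42
V4 → V0 → V1: 16 + 15 = 31
The minimum is 31.

31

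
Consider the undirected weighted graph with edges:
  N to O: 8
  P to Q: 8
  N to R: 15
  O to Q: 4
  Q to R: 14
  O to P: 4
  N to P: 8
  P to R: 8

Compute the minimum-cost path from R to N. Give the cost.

Comparing a few candidate routes:
R → P → N: 8 + 8 = 16
R → Q → O → N: 14 + 4 + 8 = 26
R → P → O → N: 8 + 4 + 8 = 20
R → N: 15
R → P → Q → O → N: 8 + 8 + 4 + 8 = 28
Best route has total 15.

15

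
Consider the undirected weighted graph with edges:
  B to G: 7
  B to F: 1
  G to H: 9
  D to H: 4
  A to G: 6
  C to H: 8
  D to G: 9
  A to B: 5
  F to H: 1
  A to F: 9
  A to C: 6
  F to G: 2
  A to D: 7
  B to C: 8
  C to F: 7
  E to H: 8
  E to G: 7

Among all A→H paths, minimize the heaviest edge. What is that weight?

5

A few of the A→H routes:
A → B → F → H: max(5, 1, 1) = 5
A → G → F → H: max(6, 2, 1) = 6
A → G → B → F → H: max(6, 7, 1, 1) = 7
Smallest bottleneck: 5.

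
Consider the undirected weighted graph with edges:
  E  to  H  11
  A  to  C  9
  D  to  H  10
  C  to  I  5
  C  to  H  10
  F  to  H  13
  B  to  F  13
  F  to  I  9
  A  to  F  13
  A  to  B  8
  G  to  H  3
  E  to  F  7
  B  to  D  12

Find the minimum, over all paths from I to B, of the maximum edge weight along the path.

Checking several routes:
I -> F -> E -> H -> C -> A -> B: max(9, 7, 11, 10, 9, 8) = 11
I -> F -> E -> H -> D -> B: max(9, 7, 11, 10, 12) = 12
I -> C -> H -> D -> B: max(5, 10, 10, 12) = 12
I -> C -> A -> B: max(5, 9, 8) = 9
I -> C -> H -> E -> F -> B: max(5, 10, 11, 7, 13) = 13
Best route has worst link 9.

9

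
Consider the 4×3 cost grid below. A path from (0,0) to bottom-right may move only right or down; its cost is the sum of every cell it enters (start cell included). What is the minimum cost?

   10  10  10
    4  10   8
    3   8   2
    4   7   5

Best path: [0,0] -> [1,0] -> [2,0] -> [2,1] -> [2,2] -> [3,2]
Cost: 10 + 4 + 3 + 8 + 2 + 5 = 32
For comparison, the top-then-right route costs 45.

32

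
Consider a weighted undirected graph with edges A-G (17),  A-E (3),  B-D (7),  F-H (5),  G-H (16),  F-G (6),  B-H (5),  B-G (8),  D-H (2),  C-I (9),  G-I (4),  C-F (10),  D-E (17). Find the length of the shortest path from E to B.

24

Some routes from E to B:
E -> D -> H -> B: 17 + 2 + 5 = 24
E -> A -> G -> B: 3 + 17 + 8 = 28
E -> A -> G -> F -> H -> B: 3 + 17 + 6 + 5 + 5 = 36
E -> D -> B: 17 + 7 = 24
The minimum is 24.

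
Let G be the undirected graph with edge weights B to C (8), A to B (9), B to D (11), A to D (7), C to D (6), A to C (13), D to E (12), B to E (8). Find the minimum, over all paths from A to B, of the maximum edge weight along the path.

8

A few of the A→B routes:
A → C → D → E → B: max(13, 6, 12, 8) = 13
A → D → C → B: max(7, 6, 8) = 8
A → B: max(9) = 9
A → D → B: max(7, 11) = 11
A → D → E → B: max(7, 12, 8) = 12
The minimum achievable maximum is 8.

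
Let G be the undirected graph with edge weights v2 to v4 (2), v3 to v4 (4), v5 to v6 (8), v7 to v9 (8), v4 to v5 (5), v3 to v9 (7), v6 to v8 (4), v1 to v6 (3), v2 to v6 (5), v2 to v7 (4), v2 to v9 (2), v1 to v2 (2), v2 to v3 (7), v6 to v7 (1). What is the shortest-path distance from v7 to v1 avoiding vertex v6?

6

Paths from v7 to v1 avoiding v6:
v7→v2→v1: 4 + 2 = 6
v7→v9→v2→v1: 8 + 2 + 2 = 12
v7→v9→v3→v2→v1: 8 + 7 + 7 + 2 = 24
v7→v9→v3→v4→v2→v1: 8 + 7 + 4 + 2 + 2 = 23
The minimum is 6.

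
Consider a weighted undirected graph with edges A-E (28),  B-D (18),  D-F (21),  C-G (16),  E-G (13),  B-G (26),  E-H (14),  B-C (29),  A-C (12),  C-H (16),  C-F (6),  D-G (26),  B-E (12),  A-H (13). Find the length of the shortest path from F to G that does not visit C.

Paths from F to G avoiding C:
F → D → B → E → G: 21 + 18 + 12 + 13 = 64
F → D → G: 21 + 26 = 47
F → D → B → G: 21 + 18 + 26 = 65
Best route has total 47.

47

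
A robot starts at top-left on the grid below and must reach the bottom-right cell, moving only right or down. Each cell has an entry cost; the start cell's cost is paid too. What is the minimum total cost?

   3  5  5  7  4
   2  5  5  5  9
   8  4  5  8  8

Cheapest: r0c0 -> r1c0 -> r1c1 -> r2c1 -> r2c2 -> r2c3 -> r2c4
  3 + 2 + 5 + 4 + 5 + 8 + 8 = 35

35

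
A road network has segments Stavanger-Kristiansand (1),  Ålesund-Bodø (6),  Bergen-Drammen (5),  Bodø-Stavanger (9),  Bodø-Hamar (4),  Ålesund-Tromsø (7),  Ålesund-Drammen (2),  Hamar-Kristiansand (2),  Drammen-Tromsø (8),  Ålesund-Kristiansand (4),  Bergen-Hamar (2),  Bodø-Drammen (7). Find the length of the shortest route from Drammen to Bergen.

Comparing a few candidate routes:
Drammen→Bodø→Hamar→Bergen: 7 + 4 + 2 = 13
Drammen→Ålesund→Kristiansand→Hamar→Bergen: 2 + 4 + 2 + 2 = 10
Drammen→Bergen: 5
The minimum is 5 mi.

5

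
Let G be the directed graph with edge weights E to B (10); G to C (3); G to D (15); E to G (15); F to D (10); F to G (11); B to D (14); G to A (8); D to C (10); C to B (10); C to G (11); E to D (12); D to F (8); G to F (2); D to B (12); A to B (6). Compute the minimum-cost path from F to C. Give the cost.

14

Paths from F to C:
F-G-A-B-D-C: 11 + 8 + 6 + 14 + 10 = 49
F-D-C: 10 + 10 = 20
F-G-C: 11 + 3 = 14
F-G-D-C: 11 + 15 + 10 = 36
Shortest: 14.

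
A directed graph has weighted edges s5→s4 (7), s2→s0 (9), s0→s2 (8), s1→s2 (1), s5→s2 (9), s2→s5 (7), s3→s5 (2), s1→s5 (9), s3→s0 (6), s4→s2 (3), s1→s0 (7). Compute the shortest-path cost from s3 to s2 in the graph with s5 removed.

14

Paths from s3 to s2 avoiding s5:
s3→s0→s2: 6 + 8 = 14
Shortest: 14.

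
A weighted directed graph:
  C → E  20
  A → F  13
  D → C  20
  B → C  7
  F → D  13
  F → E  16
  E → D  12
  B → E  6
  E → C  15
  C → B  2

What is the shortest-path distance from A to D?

26

Routes from A to D:
A → F → E → D: 13 + 16 + 12 = 41
A → F → D: 13 + 13 = 26
Shortest: 26.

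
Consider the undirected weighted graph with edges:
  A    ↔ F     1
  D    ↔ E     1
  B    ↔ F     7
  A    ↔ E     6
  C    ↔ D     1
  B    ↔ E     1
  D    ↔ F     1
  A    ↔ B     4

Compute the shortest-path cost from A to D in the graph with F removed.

6

Candidate routes:
A - E - D: 6 + 1 = 7
A - B - E - D: 4 + 1 + 1 = 6
The minimum is 6.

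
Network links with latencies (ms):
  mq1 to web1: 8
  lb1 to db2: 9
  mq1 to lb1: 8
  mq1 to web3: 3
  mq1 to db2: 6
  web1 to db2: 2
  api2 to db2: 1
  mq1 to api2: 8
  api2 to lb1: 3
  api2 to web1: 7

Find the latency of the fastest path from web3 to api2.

10

Checking several routes:
web3-mq1-api2: 3 + 8 = 11
web3-mq1-db2-web1-api2: 3 + 6 + 2 + 7 = 18
web3-mq1-web1-db2-api2: 3 + 8 + 2 + 1 = 14
web3-mq1-lb1-api2: 3 + 8 + 3 = 14
web3-mq1-db2-api2: 3 + 6 + 1 = 10
web3-mq1-web1-api2: 3 + 8 + 7 = 18
Best route has total 10 ms.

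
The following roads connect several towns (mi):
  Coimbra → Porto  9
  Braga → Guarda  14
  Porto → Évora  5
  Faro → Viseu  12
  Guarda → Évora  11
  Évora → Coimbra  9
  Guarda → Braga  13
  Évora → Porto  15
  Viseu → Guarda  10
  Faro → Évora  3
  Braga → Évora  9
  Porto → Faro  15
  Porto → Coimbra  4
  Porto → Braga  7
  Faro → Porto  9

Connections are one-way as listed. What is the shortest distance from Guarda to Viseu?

53

Some routes from Guarda to Viseu:
Guarda - Évora - Porto - Faro - Viseu: 11 + 15 + 15 + 12 = 53
Guarda - Braga - Évora - Porto - Faro - Viseu: 13 + 9 + 15 + 15 + 12 = 64
Guarda - Évora - Coimbra - Porto - Faro - Viseu: 11 + 9 + 9 + 15 + 12 = 56
The minimum is 53 mi.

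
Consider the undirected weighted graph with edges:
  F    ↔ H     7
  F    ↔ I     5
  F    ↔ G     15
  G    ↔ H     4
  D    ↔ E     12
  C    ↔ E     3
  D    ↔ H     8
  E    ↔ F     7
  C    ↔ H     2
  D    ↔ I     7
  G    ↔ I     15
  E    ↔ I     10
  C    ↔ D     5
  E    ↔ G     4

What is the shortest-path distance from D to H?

7

A few of the D→H routes:
D-H: 8
D-C-E-G-H: 5 + 3 + 4 + 4 = 16
D-C-H: 5 + 2 = 7
Best route has total 7.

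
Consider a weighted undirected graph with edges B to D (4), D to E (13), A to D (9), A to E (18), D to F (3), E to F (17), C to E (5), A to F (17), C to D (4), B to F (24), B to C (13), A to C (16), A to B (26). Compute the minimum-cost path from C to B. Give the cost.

8

A few of the C→B routes:
C-B: 13
C-E-D-B: 5 + 13 + 4 = 22
C-E-F-D-B: 5 + 17 + 3 + 4 = 29
C-D-B: 4 + 4 = 8
C-A-D-B: 16 + 9 + 4 = 29
Shortest: 8.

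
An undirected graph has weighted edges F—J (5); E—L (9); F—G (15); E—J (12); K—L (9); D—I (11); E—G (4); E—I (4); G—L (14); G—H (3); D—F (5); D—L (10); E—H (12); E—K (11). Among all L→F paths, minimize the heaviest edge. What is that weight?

Comparing a few candidate routes:
L→E→I→D→F: max(9, 4, 11, 5) = 11
L→K→E→I→D→F: max(9, 11, 4, 11, 5) = 11
L→K→E→J→F: max(9, 11, 12, 5) = 12
L→D→F: max(10, 5) = 10
Best route has worst link 10.

10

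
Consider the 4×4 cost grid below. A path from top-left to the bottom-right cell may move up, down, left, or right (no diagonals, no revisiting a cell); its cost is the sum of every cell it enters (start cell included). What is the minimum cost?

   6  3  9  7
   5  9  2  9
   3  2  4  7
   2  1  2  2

One optimal route is [0,0] [1,0] [2,0] [2,1] [3,1] [3,2] [3,3].
Its cost is 6 + 5 + 3 + 2 + 1 + 2 + 2 = 21.

21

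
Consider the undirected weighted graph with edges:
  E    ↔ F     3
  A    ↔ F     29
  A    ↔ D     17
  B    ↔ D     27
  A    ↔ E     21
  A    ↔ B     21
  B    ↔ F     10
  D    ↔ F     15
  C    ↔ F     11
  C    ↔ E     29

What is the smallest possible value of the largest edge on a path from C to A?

17

Some routes from C to A:
C→F→B→D→A: max(11, 10, 27, 17) = 27
C→F→E→A: max(11, 3, 21) = 21
C→F→D→A: max(11, 15, 17) = 17
C→F→B→A: max(11, 10, 21) = 21
C→F→D→B→A: max(11, 15, 27, 21) = 27
Best route has worst link 17.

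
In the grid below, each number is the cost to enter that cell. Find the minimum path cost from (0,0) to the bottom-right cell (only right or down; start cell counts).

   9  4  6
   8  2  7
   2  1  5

21

One optimal route is r0c0 r0c1 r1c1 r2c1 r2c2.
Its cost is 9 + 4 + 2 + 1 + 5 = 21.
(Top row then right column would cost 31.)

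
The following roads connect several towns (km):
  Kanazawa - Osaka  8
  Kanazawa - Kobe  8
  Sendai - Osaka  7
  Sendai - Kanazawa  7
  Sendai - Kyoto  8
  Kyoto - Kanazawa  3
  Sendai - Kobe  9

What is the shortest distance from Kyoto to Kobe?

Some routes from Kyoto to Kobe:
Kyoto - Kanazawa - Osaka - Sendai - Kobe: 3 + 8 + 7 + 9 = 27
Kyoto - Sendai - Kobe: 8 + 9 = 17
Kyoto - Kanazawa - Sendai - Kobe: 3 + 7 + 9 = 19
Kyoto - Kanazawa - Kobe: 3 + 8 = 11
Kyoto - Sendai - Kanazawa - Kobe: 8 + 7 + 8 = 23
Best route has total 11 km.

11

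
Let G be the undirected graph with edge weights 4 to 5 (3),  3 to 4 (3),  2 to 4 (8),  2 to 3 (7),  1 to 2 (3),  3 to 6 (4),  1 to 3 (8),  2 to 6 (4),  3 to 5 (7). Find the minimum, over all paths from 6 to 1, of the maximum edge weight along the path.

4

Some routes from 6 to 1:
6→2→3→1: max(4, 7, 8) = 8
6→3→4→2→1: max(4, 3, 8, 3) = 8
6→2→1: max(4, 3) = 4
6→3→2→1: max(4, 7, 3) = 7
6→3→1: max(4, 8) = 8
6→3→5→4→2→1: max(4, 7, 3, 8, 3) = 8
Best route has worst link 4.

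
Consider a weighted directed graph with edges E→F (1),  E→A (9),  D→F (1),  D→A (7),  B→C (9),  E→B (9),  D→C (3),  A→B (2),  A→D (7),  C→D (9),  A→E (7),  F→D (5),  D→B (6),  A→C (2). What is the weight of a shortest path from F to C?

8

Candidate routes:
F -> D -> B -> C: 5 + 6 + 9 = 20
F -> D -> A -> C: 5 + 7 + 2 = 14
F -> D -> A -> E -> B -> C: 5 + 7 + 7 + 9 + 9 = 37
F -> D -> C: 5 + 3 = 8
F -> D -> A -> B -> C: 5 + 7 + 2 + 9 = 23
The minimum is 8.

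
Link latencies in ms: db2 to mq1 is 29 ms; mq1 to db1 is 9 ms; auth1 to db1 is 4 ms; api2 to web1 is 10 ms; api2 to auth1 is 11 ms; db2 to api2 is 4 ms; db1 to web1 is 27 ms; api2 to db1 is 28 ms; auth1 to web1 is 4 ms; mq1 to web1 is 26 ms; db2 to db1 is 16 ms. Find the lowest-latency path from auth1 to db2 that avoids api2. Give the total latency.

A few of the auth1→db2 routes:
auth1-web1-mq1-db1-db2: 4 + 26 + 9 + 16 = 55
auth1-web1-db1-db2: 4 + 27 + 16 = 47
auth1-db1-mq1-db2: 4 + 9 + 29 = 42
auth1-db1-db2: 4 + 16 = 20
Best route has total 20 ms.

20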